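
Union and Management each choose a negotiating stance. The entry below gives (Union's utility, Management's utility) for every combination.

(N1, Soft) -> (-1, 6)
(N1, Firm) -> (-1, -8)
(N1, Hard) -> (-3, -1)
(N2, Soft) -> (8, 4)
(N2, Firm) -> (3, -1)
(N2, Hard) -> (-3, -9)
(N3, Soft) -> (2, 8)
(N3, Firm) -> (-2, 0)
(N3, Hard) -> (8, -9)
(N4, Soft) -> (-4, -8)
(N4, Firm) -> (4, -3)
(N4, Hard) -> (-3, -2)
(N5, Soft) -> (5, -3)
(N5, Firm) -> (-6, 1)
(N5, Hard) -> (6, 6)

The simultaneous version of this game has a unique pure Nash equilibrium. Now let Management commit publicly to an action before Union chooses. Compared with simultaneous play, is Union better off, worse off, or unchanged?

Backward induction with Management moving first.
- Soft: Union compares -1, 8, 2, -4, 5 and picks N2; Management would get 4.
- Firm: Union compares -1, 3, -2, 4, -6 and picks N4; Management would get -3.
- Hard: Union compares -3, -3, 8, -3, 6 and picks N3; Management would get -9.
Management's induced payoffs are 4, -3, -9, so Management commits to Soft. Subgame-perfect outcome: (N2, Soft) with payoffs (8, 4).
Now find the simultaneous Nash equilibrium.
Union's best replies: Soft→N2; Firm→N4; Hard→N3.
Management's best replies: N1→Soft; N2→Soft; N3→Soft; N4→Hard; N5→Hard.
The unique mutual best reply is (N2, Soft), giving (8, 4).
Union earns 8 sequentially versus 8 at the Nash outcome: unchanged.

unchanged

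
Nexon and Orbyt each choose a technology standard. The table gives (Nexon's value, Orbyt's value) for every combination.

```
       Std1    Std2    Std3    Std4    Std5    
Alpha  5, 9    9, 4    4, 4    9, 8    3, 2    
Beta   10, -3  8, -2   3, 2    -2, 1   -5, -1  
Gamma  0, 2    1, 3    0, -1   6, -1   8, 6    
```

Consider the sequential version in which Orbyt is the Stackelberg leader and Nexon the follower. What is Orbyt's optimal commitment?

Solve by backward induction (Orbyt leads).
- Std1: BR = Beta, leader payoff -3.
- Std2: BR = Alpha, leader payoff 4.
- Std3: BR = Alpha, leader payoff 4.
- Std4: BR = Alpha, leader payoff 8.
- Std5: BR = Gamma, leader payoff 6.
Orbyt's induced payoffs are -3, 4, 4, 8, 6, so Orbyt commits to Std4. Subgame-perfect outcome: (Alpha, Std4) with payoffs (9, 8).

Std4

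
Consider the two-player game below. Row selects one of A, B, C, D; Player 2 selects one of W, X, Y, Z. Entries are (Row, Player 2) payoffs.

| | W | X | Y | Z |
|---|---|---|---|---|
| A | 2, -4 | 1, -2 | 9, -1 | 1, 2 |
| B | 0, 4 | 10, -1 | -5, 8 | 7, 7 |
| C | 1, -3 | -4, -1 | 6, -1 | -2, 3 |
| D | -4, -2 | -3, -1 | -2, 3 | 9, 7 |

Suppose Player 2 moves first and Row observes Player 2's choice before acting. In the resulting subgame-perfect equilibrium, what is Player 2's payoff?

Work backward from Row's decision.
- W → Row plays A (best of 2, 0, 1, -4); Player 2 gets -4.
- X → Row plays B (best of 1, 10, -4, -3); Player 2 gets -1.
- Y → Row plays A (best of 9, -5, 6, -2); Player 2 gets -1.
- Z → Row plays D (best of 1, 7, -2, 9); Player 2 gets 7.
Maximizing over -4, -1, -1, 7, Player 2 chooses Z. Subgame-perfect outcome: (D, Z) with payoffs (9, 7).

7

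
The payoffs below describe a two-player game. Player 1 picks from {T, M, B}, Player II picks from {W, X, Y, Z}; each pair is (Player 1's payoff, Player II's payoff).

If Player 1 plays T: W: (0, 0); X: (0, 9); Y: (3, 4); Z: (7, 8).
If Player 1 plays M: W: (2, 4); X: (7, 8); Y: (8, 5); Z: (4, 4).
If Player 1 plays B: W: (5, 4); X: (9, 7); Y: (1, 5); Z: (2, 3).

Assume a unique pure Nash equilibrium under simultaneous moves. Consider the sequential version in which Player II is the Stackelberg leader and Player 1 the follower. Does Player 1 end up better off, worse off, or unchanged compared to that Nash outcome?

worse off

Work backward from Player 1's decision.
- W: Player 1 compares 0, 2, 5 and picks B; Player II would get 4.
- X: Player 1 compares 0, 7, 9 and picks B; Player II would get 7.
- Y: Player 1 compares 3, 8, 1 and picks M; Player II would get 5.
- Z: Player 1 compares 7, 4, 2 and picks T; Player II would get 8.
Maximizing over 4, 7, 5, 8, Player II chooses Z. Subgame-perfect outcome: (T, Z) with payoffs (7, 8).
Under simultaneous play:
Player 1's best replies: W→B; X→B; Y→M; Z→T.
Player II's best replies: T→X; M→X; B→X.
The unique mutual best reply is (B, X), giving (9, 7).
Player 1 earns 7 sequentially versus 9 at the Nash outcome: worse off.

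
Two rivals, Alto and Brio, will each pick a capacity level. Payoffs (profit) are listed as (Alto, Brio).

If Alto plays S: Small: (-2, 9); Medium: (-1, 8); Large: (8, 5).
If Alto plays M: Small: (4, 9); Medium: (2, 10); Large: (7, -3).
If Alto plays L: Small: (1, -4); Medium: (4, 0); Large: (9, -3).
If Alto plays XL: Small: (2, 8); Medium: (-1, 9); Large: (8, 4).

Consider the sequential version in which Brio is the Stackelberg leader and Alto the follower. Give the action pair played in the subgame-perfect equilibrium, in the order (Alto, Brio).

Work backward from Alto's decision.
- Small: BR = M, leader payoff 9.
- Medium: BR = L, leader payoff 0.
- Large: BR = L, leader payoff -3.
Maximizing over 9, 0, -3, Brio chooses Small. Subgame-perfect outcome: (M, Small) with payoffs (4, 9).

(M, Small)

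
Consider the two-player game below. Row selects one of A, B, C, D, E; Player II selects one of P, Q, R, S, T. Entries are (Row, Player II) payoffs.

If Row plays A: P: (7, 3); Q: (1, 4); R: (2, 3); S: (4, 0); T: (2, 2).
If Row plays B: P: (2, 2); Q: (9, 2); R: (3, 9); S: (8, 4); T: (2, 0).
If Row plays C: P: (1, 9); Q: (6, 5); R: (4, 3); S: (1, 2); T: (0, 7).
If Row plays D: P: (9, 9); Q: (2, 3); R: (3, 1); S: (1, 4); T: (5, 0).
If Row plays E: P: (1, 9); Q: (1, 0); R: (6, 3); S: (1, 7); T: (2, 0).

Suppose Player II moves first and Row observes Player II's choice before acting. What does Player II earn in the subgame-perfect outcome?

Backward induction with Player II moving first.
- P → Row plays D (best of 7, 2, 1, 9, 1); Player II gets 9.
- Q → Row plays B (best of 1, 9, 6, 2, 1); Player II gets 2.
- R → Row plays E (best of 2, 3, 4, 3, 6); Player II gets 3.
- S → Row plays B (best of 4, 8, 1, 1, 1); Player II gets 4.
- T → Row plays D (best of 2, 2, 0, 5, 2); Player II gets 0.
Maximizing over 9, 2, 3, 4, 0, Player II chooses P. Subgame-perfect outcome: (D, P) with payoffs (9, 9).

9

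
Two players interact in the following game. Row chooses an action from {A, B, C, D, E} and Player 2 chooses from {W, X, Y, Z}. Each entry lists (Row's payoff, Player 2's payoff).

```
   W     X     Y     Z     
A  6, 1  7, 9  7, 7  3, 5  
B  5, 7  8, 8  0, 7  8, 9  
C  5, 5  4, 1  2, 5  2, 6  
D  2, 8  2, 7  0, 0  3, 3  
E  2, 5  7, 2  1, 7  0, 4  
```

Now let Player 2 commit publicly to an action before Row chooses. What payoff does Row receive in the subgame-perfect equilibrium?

Work backward from Row's decision.
- W: Row compares 6, 5, 5, 2, 2 and picks A; Player 2 would get 1.
- X: Row compares 7, 8, 4, 2, 7 and picks B; Player 2 would get 8.
- Y: Row compares 7, 0, 2, 0, 1 and picks A; Player 2 would get 7.
- Z: Row compares 3, 8, 2, 3, 0 and picks B; Player 2 would get 9.
Player 2's induced payoffs are 1, 8, 7, 9, so Player 2 commits to Z. Subgame-perfect outcome: (B, Z) with payoffs (8, 9).

8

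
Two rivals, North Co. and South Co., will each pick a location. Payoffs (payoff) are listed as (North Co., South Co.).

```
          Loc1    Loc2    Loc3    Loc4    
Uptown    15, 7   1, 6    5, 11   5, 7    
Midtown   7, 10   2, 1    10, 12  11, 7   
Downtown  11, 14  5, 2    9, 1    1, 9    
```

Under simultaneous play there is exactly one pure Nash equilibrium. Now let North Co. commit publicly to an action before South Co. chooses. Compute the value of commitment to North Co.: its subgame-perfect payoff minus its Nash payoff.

Work backward from South Co.'s decision.
- Uptown → South Co. plays Loc3 (best of 7, 6, 11, 7); North Co. gets 5.
- Midtown → South Co. plays Loc3 (best of 10, 1, 12, 7); North Co. gets 10.
- Downtown → South Co. plays Loc1 (best of 14, 2, 1, 9); North Co. gets 11.
Among 5, 10, 11, the best is 11 at Downtown. Subgame-perfect outcome: (Downtown, Loc1) with payoffs (11, 14).
For the simultaneous game, intersect best replies.
North Co.'s best replies: Loc1→Uptown; Loc2→Downtown; Loc3→Midtown; Loc4→Midtown.
South Co.'s best replies: Uptown→Loc3; Midtown→Loc3; Downtown→Loc1.
Only (Midtown, Loc3) has each player best-responding; Nash payoffs (10, 12).
North Co.'s commitment gain: 11 − 10 = 1.

1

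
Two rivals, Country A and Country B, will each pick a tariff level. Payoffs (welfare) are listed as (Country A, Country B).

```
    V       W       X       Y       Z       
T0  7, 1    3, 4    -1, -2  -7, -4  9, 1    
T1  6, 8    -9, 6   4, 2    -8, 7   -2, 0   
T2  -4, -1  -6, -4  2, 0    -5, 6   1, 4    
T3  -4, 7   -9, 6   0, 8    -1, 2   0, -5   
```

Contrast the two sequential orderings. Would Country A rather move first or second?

first

If Country A leads: Country B's best replies are T0→W, T1→V, T2→Y, T3→X; Country A's induced payoffs 3, 6, -5, 0; outcome (T1, V), payoffs (6, 8).
If Country B leads: Country A's best replies are V→T0, W→T0, X→T1, Y→T3, Z→T0; Country B's induced payoffs 1, 4, 2, 2, 1; outcome (T0, W), payoffs (3, 4).
Country A gets 6 moving first and 3 moving second, so Country A prefers to move first.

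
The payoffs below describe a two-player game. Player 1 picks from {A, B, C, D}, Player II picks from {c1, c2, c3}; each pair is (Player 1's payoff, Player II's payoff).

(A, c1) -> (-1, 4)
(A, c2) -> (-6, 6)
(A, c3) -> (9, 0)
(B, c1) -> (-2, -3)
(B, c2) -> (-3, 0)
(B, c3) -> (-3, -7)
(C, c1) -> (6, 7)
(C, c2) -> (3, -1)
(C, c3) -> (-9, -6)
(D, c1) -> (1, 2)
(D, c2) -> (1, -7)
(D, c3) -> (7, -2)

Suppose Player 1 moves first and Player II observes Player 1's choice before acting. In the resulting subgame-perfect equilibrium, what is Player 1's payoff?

Player II best-responds to each possible Player 1 move:
- A: BR = c2, leader payoff -6.
- B: BR = c2, leader payoff -3.
- C: BR = c1, leader payoff 6.
- D: BR = c1, leader payoff 1.
Player 1's induced payoffs are -6, -3, 6, 1, so Player 1 commits to C. Subgame-perfect outcome: (C, c1) with payoffs (6, 7).

6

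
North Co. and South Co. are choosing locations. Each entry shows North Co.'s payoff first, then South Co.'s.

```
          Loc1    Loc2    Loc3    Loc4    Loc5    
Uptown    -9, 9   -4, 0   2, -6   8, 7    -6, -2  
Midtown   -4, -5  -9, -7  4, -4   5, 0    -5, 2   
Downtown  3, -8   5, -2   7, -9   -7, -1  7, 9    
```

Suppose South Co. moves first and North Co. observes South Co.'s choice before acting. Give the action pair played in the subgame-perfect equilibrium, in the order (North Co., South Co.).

North Co. best-responds to each possible South Co. move:
- Loc1: North Co. compares -9, -4, 3 and picks Downtown; South Co. would get -8.
- Loc2: North Co. compares -4, -9, 5 and picks Downtown; South Co. would get -2.
- Loc3: North Co. compares 2, 4, 7 and picks Downtown; South Co. would get -9.
- Loc4: North Co. compares 8, 5, -7 and picks Uptown; South Co. would get 7.
- Loc5: North Co. compares -6, -5, 7 and picks Downtown; South Co. would get 9.
Maximizing over -8, -2, -9, 7, 9, South Co. chooses Loc5. Subgame-perfect outcome: (Downtown, Loc5) with payoffs (7, 9).

(Downtown, Loc5)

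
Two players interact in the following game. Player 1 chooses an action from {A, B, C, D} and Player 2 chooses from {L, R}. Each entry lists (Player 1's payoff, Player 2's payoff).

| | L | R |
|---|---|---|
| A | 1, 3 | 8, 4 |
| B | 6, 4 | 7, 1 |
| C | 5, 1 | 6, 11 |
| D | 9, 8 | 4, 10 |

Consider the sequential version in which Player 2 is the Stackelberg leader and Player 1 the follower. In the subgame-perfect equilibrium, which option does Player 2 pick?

L

Solve by backward induction (Player 2 leads).
- L → Player 1 plays D (best of 1, 6, 5, 9); Player 2 gets 8.
- R → Player 1 plays A (best of 8, 7, 6, 4); Player 2 gets 4.
Among 8, 4, the best is 8 at L. Subgame-perfect outcome: (D, L) with payoffs (9, 8).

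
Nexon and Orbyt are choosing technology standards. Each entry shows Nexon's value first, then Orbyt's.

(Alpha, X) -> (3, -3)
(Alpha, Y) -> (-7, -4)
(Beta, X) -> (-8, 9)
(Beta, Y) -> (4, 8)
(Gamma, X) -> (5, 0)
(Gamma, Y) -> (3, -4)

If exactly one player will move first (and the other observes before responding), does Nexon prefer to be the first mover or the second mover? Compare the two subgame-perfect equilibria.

first

If Nexon leads: Orbyt's best replies are Alpha→X, Beta→X, Gamma→X; Nexon's induced payoffs 3, -8, 5; outcome (Gamma, X), payoffs (5, 0).
If Orbyt leads: Nexon's best replies are X→Gamma, Y→Beta; Orbyt's induced payoffs 0, 8; outcome (Beta, Y), payoffs (4, 8).
Nexon gets 5 moving first and 4 moving second, so Nexon prefers to move first.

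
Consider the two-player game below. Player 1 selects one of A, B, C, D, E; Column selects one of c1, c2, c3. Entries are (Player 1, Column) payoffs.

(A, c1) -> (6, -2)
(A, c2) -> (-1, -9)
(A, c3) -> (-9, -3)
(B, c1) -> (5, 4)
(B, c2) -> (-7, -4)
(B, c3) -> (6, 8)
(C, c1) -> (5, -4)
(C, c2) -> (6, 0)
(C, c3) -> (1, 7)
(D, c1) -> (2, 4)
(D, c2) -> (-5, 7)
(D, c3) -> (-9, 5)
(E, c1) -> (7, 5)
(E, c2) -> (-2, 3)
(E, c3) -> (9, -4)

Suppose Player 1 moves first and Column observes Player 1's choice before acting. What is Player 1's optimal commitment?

Backward induction with Player 1 moving first.
- A: Column compares -2, -9, -3 and picks c1; Player 1 would get 6.
- B: Column compares 4, -4, 8 and picks c3; Player 1 would get 6.
- C: Column compares -4, 0, 7 and picks c3; Player 1 would get 1.
- D: Column compares 4, 7, 5 and picks c2; Player 1 would get -5.
- E: Column compares 5, 3, -4 and picks c1; Player 1 would get 7.
Player 1's induced payoffs are 6, 6, 1, -5, 7, so Player 1 commits to E. Subgame-perfect outcome: (E, c1) with payoffs (7, 5).

E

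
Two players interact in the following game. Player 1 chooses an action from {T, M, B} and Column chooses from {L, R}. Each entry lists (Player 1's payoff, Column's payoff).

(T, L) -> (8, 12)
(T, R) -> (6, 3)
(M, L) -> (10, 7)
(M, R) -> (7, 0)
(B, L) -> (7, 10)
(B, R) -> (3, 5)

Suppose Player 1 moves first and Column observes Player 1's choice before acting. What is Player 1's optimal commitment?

Column best-responds to each possible Player 1 move:
- T: BR = L, leader payoff 8.
- M: BR = L, leader payoff 10.
- B: BR = L, leader payoff 7.
Maximizing over 8, 10, 7, Player 1 chooses M. Subgame-perfect outcome: (M, L) with payoffs (10, 7).

M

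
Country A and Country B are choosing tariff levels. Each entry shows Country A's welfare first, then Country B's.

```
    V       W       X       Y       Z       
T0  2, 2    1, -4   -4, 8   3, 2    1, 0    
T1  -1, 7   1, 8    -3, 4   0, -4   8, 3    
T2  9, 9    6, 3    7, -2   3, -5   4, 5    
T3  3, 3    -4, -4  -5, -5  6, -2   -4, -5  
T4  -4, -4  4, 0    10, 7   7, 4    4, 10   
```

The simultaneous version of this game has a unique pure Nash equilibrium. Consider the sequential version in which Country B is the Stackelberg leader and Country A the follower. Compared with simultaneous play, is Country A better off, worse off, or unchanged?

Solve by backward induction (Country B leads).
- V: BR = T2, leader payoff 9.
- W: BR = T2, leader payoff 3.
- X: BR = T4, leader payoff 7.
- Y: BR = T4, leader payoff 4.
- Z: BR = T1, leader payoff 3.
Country B's induced payoffs are 9, 3, 7, 4, 3, so Country B commits to V. Subgame-perfect outcome: (T2, V) with payoffs (9, 9).
Now find the simultaneous Nash equilibrium.
Country A's best replies: V→T2; W→T2; X→T4; Y→T4; Z→T1.
Country B's best replies: T0→X; T1→W; T2→V; T3→V; T4→Z.
Only (T2, V) has each player best-responding; Nash payoffs (9, 9).
Country A earns 9 sequentially versus 9 at the Nash outcome: unchanged.

unchanged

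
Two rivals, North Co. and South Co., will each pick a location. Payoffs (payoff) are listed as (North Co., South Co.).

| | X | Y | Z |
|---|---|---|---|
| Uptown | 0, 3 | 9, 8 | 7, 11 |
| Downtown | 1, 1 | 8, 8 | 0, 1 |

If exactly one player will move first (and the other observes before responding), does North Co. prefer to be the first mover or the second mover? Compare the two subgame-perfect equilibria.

first

If North Co. leads: South Co.'s best replies are Uptown→Z, Downtown→Y; North Co.'s induced payoffs 7, 8; outcome (Downtown, Y), payoffs (8, 8).
If South Co. leads: North Co.'s best replies are X→Downtown, Y→Uptown, Z→Uptown; South Co.'s induced payoffs 1, 8, 11; outcome (Uptown, Z), payoffs (7, 11).
North Co. gets 8 moving first and 7 moving second, so North Co. prefers to move first.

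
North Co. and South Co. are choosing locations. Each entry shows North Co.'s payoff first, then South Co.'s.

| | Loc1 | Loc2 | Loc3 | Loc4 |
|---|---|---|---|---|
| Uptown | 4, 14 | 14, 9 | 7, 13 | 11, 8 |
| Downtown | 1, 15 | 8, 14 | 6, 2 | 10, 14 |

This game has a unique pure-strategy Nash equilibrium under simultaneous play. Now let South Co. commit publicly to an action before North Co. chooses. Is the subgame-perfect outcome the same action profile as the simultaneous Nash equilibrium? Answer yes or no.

yes

North Co. best-responds to each possible South Co. move:
- Loc1: North Co. compares 4, 1 and picks Uptown; South Co. would get 14.
- Loc2: North Co. compares 14, 8 and picks Uptown; South Co. would get 9.
- Loc3: North Co. compares 7, 6 and picks Uptown; South Co. would get 13.
- Loc4: North Co. compares 11, 10 and picks Uptown; South Co. would get 8.
South Co.'s induced payoffs are 14, 9, 13, 8, so South Co. commits to Loc1. Subgame-perfect outcome: (Uptown, Loc1) with payoffs (4, 14).
Under simultaneous play:
North Co.'s best replies: Loc1→Uptown; Loc2→Uptown; Loc3→Uptown; Loc4→Uptown.
South Co.'s best replies: Uptown→Loc1; Downtown→Loc1.
The unique mutual best reply is (Uptown, Loc1), giving (4, 14).
Sequential outcome (Uptown, Loc1) coincides with the Nash profile (Uptown, Loc1).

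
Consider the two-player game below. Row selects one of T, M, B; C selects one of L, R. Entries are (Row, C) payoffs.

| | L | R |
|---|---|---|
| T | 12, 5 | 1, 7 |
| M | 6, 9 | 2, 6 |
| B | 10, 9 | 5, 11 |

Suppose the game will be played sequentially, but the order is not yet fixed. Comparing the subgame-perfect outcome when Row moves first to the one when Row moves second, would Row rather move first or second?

first

If Row leads: C's best replies are T→R, M→L, B→R; Row's induced payoffs 1, 6, 5; outcome (M, L), payoffs (6, 9).
If C leads: Row's best replies are L→T, R→B; C's induced payoffs 5, 11; outcome (B, R), payoffs (5, 11).
Row gets 6 moving first and 5 moving second, so Row prefers to move first.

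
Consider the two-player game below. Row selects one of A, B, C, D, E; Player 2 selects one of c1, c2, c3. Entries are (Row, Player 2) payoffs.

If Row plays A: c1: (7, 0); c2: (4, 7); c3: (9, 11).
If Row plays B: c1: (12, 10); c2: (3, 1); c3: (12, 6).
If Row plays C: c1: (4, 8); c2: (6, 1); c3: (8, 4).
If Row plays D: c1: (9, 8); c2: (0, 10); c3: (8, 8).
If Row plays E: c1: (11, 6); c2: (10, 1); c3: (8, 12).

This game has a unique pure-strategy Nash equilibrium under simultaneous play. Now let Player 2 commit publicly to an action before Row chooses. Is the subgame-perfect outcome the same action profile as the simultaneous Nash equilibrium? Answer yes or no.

Work backward from Row's decision.
- c1: BR = B, leader payoff 10.
- c2: BR = E, leader payoff 1.
- c3: BR = B, leader payoff 6.
Among 10, 1, 6, the best is 10 at c1. Subgame-perfect outcome: (B, c1) with payoffs (12, 10).
For the simultaneous game, intersect best replies.
Row's best replies: c1→B; c2→E; c3→B.
Player 2's best replies: A→c3; B→c1; C→c1; D→c2; E→c3.
The unique mutual best reply is (B, c1), giving (12, 10).
Sequential outcome (B, c1) coincides with the Nash profile (B, c1).

yes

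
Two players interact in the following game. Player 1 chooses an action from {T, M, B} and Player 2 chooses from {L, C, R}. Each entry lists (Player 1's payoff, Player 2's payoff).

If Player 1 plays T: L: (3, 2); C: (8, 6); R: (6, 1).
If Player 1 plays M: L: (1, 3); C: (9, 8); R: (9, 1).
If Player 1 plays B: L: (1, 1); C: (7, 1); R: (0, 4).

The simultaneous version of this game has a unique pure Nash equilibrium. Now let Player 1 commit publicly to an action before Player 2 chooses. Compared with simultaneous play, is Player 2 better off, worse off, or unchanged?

Backward induction with Player 1 moving first.
- T: Player 2 compares 2, 6, 1 and picks C; Player 1 would get 8.
- M: Player 2 compares 3, 8, 1 and picks C; Player 1 would get 9.
- B: Player 2 compares 1, 1, 4 and picks R; Player 1 would get 0.
Player 1's induced payoffs are 8, 9, 0, so Player 1 commits to M. Subgame-perfect outcome: (M, C) with payoffs (9, 8).
For the simultaneous game, intersect best replies.
Player 1's best replies: L→T; C→M; R→M.
Player 2's best replies: T→C; M→C; B→R.
Only (M, C) has each player best-responding; Nash payoffs (9, 8).
Player 2 earns 8 sequentially versus 8 at the Nash outcome: unchanged.

unchanged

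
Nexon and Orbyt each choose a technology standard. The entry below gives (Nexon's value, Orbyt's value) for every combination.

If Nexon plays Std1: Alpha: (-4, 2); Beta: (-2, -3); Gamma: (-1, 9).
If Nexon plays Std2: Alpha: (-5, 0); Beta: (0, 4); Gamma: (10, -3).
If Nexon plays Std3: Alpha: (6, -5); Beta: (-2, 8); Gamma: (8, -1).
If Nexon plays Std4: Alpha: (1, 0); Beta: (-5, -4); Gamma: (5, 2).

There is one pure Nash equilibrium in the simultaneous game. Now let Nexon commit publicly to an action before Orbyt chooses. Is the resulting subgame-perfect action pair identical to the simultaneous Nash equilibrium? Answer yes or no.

no

Solve by backward induction (Nexon leads).
- Std1 → Orbyt plays Gamma (best of 2, -3, 9); Nexon gets -1.
- Std2 → Orbyt plays Beta (best of 0, 4, -3); Nexon gets 0.
- Std3 → Orbyt plays Beta (best of -5, 8, -1); Nexon gets -2.
- Std4 → Orbyt plays Gamma (best of 0, -4, 2); Nexon gets 5.
Among -1, 0, -2, 5, the best is 5 at Std4. Subgame-perfect outcome: (Std4, Gamma) with payoffs (5, 2).
Now find the simultaneous Nash equilibrium.
Nexon's best replies: Alpha→Std3; Beta→Std2; Gamma→Std2.
Orbyt's best replies: Std1→Gamma; Std2→Beta; Std3→Beta; Std4→Gamma.
The unique mutual best reply is (Std2, Beta), giving (0, 4).
Sequential outcome (Std4, Gamma) differs from the Nash profile (Std2, Beta).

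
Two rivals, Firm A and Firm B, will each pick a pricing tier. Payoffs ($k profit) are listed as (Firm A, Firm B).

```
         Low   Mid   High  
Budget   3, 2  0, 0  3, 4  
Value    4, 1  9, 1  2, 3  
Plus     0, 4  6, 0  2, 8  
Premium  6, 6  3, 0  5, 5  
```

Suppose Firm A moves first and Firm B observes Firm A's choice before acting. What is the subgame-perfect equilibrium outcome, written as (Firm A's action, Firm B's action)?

Firm B best-responds to each possible Firm A move:
- Budget: Firm B compares 2, 0, 4 and picks High; Firm A would get 3.
- Value: Firm B compares 1, 1, 3 and picks High; Firm A would get 2.
- Plus: Firm B compares 4, 0, 8 and picks High; Firm A would get 2.
- Premium: Firm B compares 6, 0, 5 and picks Low; Firm A would get 6.
Among 3, 2, 2, 6, the best is 6 at Premium. Subgame-perfect outcome: (Premium, Low) with payoffs (6, 6).

(Premium, Low)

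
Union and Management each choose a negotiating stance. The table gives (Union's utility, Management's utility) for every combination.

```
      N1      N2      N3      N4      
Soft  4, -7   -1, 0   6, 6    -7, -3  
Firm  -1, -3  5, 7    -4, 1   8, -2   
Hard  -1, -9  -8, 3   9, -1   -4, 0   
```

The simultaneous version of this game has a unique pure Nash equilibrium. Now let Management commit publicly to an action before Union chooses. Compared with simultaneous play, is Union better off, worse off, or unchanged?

unchanged

Backward induction with Management moving first.
- N1: BR = Soft, leader payoff -7.
- N2: BR = Firm, leader payoff 7.
- N3: BR = Hard, leader payoff -1.
- N4: BR = Firm, leader payoff -2.
Maximizing over -7, 7, -1, -2, Management chooses N2. Subgame-perfect outcome: (Firm, N2) with payoffs (5, 7).
Under simultaneous play:
Union's best replies: N1→Soft; N2→Firm; N3→Hard; N4→Firm.
Management's best replies: Soft→N3; Firm→N2; Hard→N2.
Only (Firm, N2) has each player best-responding; Nash payoffs (5, 7).
Union earns 5 sequentially versus 5 at the Nash outcome: unchanged.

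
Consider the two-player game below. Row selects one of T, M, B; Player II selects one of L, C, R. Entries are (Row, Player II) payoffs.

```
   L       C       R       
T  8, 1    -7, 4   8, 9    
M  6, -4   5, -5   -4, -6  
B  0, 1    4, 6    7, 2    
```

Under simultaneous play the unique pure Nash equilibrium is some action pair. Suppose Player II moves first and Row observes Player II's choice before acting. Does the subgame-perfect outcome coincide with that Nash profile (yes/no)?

yes

Work backward from Row's decision.
- L: BR = T, leader payoff 1.
- C: BR = M, leader payoff -5.
- R: BR = T, leader payoff 9.
Maximizing over 1, -5, 9, Player II chooses R. Subgame-perfect outcome: (T, R) with payoffs (8, 9).
For the simultaneous game, intersect best replies.
Row's best replies: L→T; C→M; R→T.
Player II's best replies: T→R; M→L; B→C.
The unique mutual best reply is (T, R), giving (8, 9).
Sequential outcome (T, R) coincides with the Nash profile (T, R).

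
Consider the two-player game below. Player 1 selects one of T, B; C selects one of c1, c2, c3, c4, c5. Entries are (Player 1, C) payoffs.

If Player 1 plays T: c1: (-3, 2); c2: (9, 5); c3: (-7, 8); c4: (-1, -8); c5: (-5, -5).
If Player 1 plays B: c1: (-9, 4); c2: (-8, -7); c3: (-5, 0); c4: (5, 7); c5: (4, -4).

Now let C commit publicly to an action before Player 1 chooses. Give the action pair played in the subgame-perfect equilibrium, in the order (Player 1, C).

(B, c4)

Backward induction with C moving first.
- c1: Player 1 compares -3, -9 and picks T; C would get 2.
- c2: Player 1 compares 9, -8 and picks T; C would get 5.
- c3: Player 1 compares -7, -5 and picks B; C would get 0.
- c4: Player 1 compares -1, 5 and picks B; C would get 7.
- c5: Player 1 compares -5, 4 and picks B; C would get -4.
Among 2, 5, 0, 7, -4, the best is 7 at c4. Subgame-perfect outcome: (B, c4) with payoffs (5, 7).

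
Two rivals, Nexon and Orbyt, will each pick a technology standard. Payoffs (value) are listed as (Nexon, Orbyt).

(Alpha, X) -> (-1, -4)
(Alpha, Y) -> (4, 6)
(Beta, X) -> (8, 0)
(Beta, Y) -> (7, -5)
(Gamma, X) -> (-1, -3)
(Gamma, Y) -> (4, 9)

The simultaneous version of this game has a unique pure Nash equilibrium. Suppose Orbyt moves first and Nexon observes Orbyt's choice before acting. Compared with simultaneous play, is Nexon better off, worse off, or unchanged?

Work backward from Nexon's decision.
- X: Nexon compares -1, 8, -1 and picks Beta; Orbyt would get 0.
- Y: Nexon compares 4, 7, 4 and picks Beta; Orbyt would get -5.
Maximizing over 0, -5, Orbyt chooses X. Subgame-perfect outcome: (Beta, X) with payoffs (8, 0).
Now find the simultaneous Nash equilibrium.
Nexon's best replies: X→Beta; Y→Beta.
Orbyt's best replies: Alpha→Y; Beta→X; Gamma→Y.
Only (Beta, X) has each player best-responding; Nash payoffs (8, 0).
Nexon earns 8 sequentially versus 8 at the Nash outcome: unchanged.

unchanged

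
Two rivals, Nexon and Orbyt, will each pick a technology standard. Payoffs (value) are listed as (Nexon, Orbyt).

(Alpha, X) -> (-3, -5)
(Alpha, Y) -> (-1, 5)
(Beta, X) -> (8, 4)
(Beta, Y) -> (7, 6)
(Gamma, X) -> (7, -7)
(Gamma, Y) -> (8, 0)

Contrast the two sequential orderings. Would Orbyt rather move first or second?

first

If Nexon leads: Orbyt's best replies are Alpha→Y, Beta→Y, Gamma→Y; Nexon's induced payoffs -1, 7, 8; outcome (Gamma, Y), payoffs (8, 0).
If Orbyt leads: Nexon's best replies are X→Beta, Y→Gamma; Orbyt's induced payoffs 4, 0; outcome (Beta, X), payoffs (8, 4).
Orbyt gets 4 moving first and 0 moving second, so Orbyt prefers to move first.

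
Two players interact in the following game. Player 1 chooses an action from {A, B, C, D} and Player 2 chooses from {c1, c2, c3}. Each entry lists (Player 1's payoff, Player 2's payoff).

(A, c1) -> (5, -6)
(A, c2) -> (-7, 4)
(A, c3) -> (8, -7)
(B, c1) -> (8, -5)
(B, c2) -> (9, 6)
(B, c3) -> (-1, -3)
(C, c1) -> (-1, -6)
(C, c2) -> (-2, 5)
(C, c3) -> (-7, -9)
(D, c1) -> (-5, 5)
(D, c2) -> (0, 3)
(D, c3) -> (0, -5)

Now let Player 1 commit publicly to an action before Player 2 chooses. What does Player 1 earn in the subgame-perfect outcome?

9

Solve by backward induction (Player 1 leads).
- A → Player 2 plays c2 (best of -6, 4, -7); Player 1 gets -7.
- B → Player 2 plays c2 (best of -5, 6, -3); Player 1 gets 9.
- C → Player 2 plays c2 (best of -6, 5, -9); Player 1 gets -2.
- D → Player 2 plays c1 (best of 5, 3, -5); Player 1 gets -5.
Maximizing over -7, 9, -2, -5, Player 1 chooses B. Subgame-perfect outcome: (B, c2) with payoffs (9, 6).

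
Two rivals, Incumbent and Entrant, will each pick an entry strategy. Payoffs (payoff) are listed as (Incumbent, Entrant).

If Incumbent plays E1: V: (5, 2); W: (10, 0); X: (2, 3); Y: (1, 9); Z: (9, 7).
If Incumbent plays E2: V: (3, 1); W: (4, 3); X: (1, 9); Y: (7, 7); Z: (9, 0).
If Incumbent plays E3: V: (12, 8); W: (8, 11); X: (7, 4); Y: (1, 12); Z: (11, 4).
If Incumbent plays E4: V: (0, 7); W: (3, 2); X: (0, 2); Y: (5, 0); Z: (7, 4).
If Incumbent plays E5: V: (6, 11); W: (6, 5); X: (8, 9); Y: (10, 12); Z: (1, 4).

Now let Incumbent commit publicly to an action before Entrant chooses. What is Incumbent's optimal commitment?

Solve by backward induction (Incumbent leads).
- E1: Entrant compares 2, 0, 3, 9, 7 and picks Y; Incumbent would get 1.
- E2: Entrant compares 1, 3, 9, 7, 0 and picks X; Incumbent would get 1.
- E3: Entrant compares 8, 11, 4, 12, 4 and picks Y; Incumbent would get 1.
- E4: Entrant compares 7, 2, 2, 0, 4 and picks V; Incumbent would get 0.
- E5: Entrant compares 11, 5, 9, 12, 4 and picks Y; Incumbent would get 10.
Among 1, 1, 1, 0, 10, the best is 10 at E5. Subgame-perfect outcome: (E5, Y) with payoffs (10, 12).

E5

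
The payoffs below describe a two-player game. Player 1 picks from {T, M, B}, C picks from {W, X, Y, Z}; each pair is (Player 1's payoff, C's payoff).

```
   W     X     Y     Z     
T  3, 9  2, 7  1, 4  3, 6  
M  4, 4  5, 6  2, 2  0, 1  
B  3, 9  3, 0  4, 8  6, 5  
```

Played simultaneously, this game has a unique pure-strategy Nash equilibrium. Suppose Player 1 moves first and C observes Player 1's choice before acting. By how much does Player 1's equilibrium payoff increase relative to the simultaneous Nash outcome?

C best-responds to each possible Player 1 move:
- T: C compares 9, 7, 4, 6 and picks W; Player 1 would get 3.
- M: C compares 4, 6, 2, 1 and picks X; Player 1 would get 5.
- B: C compares 9, 0, 8, 5 and picks W; Player 1 would get 3.
Maximizing over 3, 5, 3, Player 1 chooses M. Subgame-perfect outcome: (M, X) with payoffs (5, 6).
For the simultaneous game, intersect best replies.
Player 1's best replies: W→M; X→M; Y→B; Z→B.
C's best replies: T→W; M→X; B→W.
The unique mutual best reply is (M, X), giving (5, 6).
Player 1's commitment gain: 5 − 5 = 0.

0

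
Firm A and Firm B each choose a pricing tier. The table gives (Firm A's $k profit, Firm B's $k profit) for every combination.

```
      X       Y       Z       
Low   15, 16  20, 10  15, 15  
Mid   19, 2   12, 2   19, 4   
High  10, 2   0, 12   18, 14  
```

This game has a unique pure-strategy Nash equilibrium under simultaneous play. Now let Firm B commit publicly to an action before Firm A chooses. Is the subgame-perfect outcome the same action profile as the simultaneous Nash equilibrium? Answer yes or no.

no

Backward induction with Firm B moving first.
- X: BR = Mid, leader payoff 2.
- Y: BR = Low, leader payoff 10.
- Z: BR = Mid, leader payoff 4.
Among 2, 10, 4, the best is 10 at Y. Subgame-perfect outcome: (Low, Y) with payoffs (20, 10).
Now find the simultaneous Nash equilibrium.
Firm A's best replies: X→Mid; Y→Low; Z→Mid.
Firm B's best replies: Low→X; Mid→Z; High→Z.
Only (Mid, Z) has each player best-responding; Nash payoffs (19, 4).
Sequential outcome (Low, Y) differs from the Nash profile (Mid, Z).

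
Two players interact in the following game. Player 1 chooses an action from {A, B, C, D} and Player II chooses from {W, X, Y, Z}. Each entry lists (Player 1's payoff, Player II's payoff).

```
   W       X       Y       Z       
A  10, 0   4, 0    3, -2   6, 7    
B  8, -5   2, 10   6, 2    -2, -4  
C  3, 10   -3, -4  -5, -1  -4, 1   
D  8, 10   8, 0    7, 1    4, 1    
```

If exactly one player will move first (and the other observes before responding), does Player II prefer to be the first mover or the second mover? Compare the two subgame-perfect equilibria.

second

If Player 1 leads: Player II's best replies are A→Z, B→X, C→W, D→W; Player 1's induced payoffs 6, 2, 3, 8; outcome (D, W), payoffs (8, 10).
If Player II leads: Player 1's best replies are W→A, X→D, Y→D, Z→A; Player II's induced payoffs 0, 0, 1, 7; outcome (A, Z), payoffs (6, 7).
Player II gets 7 moving first and 10 moving second, so Player II prefers to move second.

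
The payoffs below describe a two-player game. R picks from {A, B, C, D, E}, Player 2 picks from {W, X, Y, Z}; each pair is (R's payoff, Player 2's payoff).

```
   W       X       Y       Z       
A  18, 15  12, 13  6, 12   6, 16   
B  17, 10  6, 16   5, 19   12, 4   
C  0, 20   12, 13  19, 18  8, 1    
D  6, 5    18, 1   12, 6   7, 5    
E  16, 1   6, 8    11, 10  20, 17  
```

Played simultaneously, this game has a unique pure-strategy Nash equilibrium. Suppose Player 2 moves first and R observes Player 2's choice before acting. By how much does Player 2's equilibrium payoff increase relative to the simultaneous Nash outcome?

R best-responds to each possible Player 2 move:
- W → R plays A (best of 18, 17, 0, 6, 16); Player 2 gets 15.
- X → R plays D (best of 12, 6, 12, 18, 6); Player 2 gets 1.
- Y → R plays C (best of 6, 5, 19, 12, 11); Player 2 gets 18.
- Z → R plays E (best of 6, 12, 8, 7, 20); Player 2 gets 17.
Player 2's induced payoffs are 15, 1, 18, 17, so Player 2 commits to Y. Subgame-perfect outcome: (C, Y) with payoffs (19, 18).
Now find the simultaneous Nash equilibrium.
R's best replies: W→A; X→D; Y→C; Z→E.
Player 2's best replies: A→Z; B→Y; C→W; D→Y; E→Z.
Only (E, Z) has each player best-responding; Nash payoffs (20, 17).
Player 2's commitment gain: 18 − 17 = 1.

1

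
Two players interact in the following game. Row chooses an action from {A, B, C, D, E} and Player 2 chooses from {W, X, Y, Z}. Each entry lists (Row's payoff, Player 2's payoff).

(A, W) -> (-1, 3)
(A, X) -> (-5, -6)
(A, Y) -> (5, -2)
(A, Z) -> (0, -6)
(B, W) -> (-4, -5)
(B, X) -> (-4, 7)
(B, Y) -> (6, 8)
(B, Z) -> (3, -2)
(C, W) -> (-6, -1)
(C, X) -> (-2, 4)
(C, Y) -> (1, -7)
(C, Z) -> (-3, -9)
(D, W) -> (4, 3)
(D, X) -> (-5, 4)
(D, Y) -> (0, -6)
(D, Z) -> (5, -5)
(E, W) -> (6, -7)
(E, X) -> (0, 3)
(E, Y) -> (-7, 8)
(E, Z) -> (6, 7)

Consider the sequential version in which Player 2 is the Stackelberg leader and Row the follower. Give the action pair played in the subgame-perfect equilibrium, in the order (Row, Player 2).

(B, Y)

Backward induction with Player 2 moving first.
- W: BR = E, leader payoff -7.
- X: BR = E, leader payoff 3.
- Y: BR = B, leader payoff 8.
- Z: BR = E, leader payoff 7.
Maximizing over -7, 3, 8, 7, Player 2 chooses Y. Subgame-perfect outcome: (B, Y) with payoffs (6, 8).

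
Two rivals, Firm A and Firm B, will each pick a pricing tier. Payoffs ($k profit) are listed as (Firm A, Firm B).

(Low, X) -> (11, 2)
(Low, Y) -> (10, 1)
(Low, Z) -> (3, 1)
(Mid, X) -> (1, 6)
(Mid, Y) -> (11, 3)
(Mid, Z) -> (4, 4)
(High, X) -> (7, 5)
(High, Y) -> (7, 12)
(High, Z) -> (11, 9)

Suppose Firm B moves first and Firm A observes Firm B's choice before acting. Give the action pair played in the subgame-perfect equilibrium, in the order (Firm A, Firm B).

Firm A best-responds to each possible Firm B move:
- X → Firm A plays Low (best of 11, 1, 7); Firm B gets 2.
- Y → Firm A plays Mid (best of 10, 11, 7); Firm B gets 3.
- Z → Firm A plays High (best of 3, 4, 11); Firm B gets 9.
Among 2, 3, 9, the best is 9 at Z. Subgame-perfect outcome: (High, Z) with payoffs (11, 9).

(High, Z)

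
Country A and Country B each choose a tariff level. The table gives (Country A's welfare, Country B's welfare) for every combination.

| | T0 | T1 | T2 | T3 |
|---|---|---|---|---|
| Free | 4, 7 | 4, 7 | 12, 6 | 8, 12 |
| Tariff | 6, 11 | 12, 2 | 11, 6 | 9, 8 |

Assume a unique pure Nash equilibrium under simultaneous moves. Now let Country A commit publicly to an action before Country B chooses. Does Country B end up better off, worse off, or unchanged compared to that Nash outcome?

better off

Backward induction with Country A moving first.
- Free: BR = T3, leader payoff 8.
- Tariff: BR = T0, leader payoff 6.
Among 8, 6, the best is 8 at Free. Subgame-perfect outcome: (Free, T3) with payoffs (8, 12).
Now find the simultaneous Nash equilibrium.
Country A's best replies: T0→Tariff; T1→Tariff; T2→Free; T3→Tariff.
Country B's best replies: Free→T3; Tariff→T0.
The unique mutual best reply is (Tariff, T0), giving (6, 11).
Country B earns 12 sequentially versus 11 at the Nash outcome: better off.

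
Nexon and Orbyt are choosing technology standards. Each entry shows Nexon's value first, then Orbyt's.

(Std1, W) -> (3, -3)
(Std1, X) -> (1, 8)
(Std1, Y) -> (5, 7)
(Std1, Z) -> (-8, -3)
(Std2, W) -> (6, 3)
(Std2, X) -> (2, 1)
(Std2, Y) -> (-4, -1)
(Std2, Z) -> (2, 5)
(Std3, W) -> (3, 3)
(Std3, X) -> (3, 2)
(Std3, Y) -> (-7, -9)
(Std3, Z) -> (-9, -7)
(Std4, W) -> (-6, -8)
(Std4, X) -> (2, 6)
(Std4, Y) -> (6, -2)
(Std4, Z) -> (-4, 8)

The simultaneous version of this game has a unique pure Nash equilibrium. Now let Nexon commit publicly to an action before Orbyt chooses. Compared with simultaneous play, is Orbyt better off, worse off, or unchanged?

worse off

Backward induction with Nexon moving first.
- Std1 → Orbyt plays X (best of -3, 8, 7, -3); Nexon gets 1.
- Std2 → Orbyt plays Z (best of 3, 1, -1, 5); Nexon gets 2.
- Std3 → Orbyt plays W (best of 3, 2, -9, -7); Nexon gets 3.
- Std4 → Orbyt plays Z (best of -8, 6, -2, 8); Nexon gets -4.
Among 1, 2, 3, -4, the best is 3 at Std3. Subgame-perfect outcome: (Std3, W) with payoffs (3, 3).
For the simultaneous game, intersect best replies.
Nexon's best replies: W→Std2; X→Std3; Y→Std4; Z→Std2.
Orbyt's best replies: Std1→X; Std2→Z; Std3→W; Std4→Z.
The unique mutual best reply is (Std2, Z), giving (2, 5).
Orbyt earns 3 sequentially versus 5 at the Nash outcome: worse off.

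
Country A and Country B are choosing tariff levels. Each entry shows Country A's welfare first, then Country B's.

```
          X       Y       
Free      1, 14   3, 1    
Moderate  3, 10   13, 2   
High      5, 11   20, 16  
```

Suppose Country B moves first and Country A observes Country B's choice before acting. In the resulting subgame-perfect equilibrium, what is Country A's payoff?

Solve by backward induction (Country B leads).
- X: BR = High, leader payoff 11.
- Y: BR = High, leader payoff 16.
Among 11, 16, the best is 16 at Y. Subgame-perfect outcome: (High, Y) with payoffs (20, 16).

20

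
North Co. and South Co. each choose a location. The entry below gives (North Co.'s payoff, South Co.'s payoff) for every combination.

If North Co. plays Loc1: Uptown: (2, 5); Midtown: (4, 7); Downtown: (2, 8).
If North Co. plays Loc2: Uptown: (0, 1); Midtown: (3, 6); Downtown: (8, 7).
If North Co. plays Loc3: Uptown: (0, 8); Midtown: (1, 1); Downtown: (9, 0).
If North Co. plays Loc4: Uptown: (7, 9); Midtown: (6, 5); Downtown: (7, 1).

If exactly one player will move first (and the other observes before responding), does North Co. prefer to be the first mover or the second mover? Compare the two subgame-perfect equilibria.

If North Co. leads: South Co.'s best replies are Loc1→Downtown, Loc2→Downtown, Loc3→Uptown, Loc4→Uptown; North Co.'s induced payoffs 2, 8, 0, 7; outcome (Loc2, Downtown), payoffs (8, 7).
If South Co. leads: North Co.'s best replies are Uptown→Loc4, Midtown→Loc4, Downtown→Loc3; South Co.'s induced payoffs 9, 5, 0; outcome (Loc4, Uptown), payoffs (7, 9).
North Co. gets 8 moving first and 7 moving second, so North Co. prefers to move first.

first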